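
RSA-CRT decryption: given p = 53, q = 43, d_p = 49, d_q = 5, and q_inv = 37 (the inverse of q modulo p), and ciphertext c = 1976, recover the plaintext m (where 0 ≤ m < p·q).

m₁ = c^(d_p) mod p: c ≡ 15 (mod 53), and 15^49 mod 53 = 28.
m₂ = c^(d_q) mod q: c ≡ 41 (mod 43), and 41^5 mod 43 = 11.
h = q_inv·(m₁ − m₂) mod p = 37·(28 − 11) mod 53 = 46.
m = m₂ + h·q = 11 + 46·43 = 1989.

1989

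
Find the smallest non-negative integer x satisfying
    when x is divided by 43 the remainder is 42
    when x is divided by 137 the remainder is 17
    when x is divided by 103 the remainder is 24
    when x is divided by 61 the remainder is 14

25523939

The moduli are pairwise coprime; N = 43·137·103·61 = 37013153.
N/43 = 860771; 860771 ≡ 40 (mod 43); 40·14 ≡ 1, so inverse 14.
N/137 = 270169; 270169 ≡ 5 (mod 137); 5·55 ≡ 1, so inverse 55.
N/103 = 359351; 359351 ≡ 87 (mod 103); 87·45 ≡ 1, so inverse 45.
N/61 = 606773; 606773 ≡ 6 (mod 61); 6·51 ≡ 1, so inverse 51.
x ≡ 42·860771·14 + 17·270169·55 + 24·359351·45 + 14·606773·51 = 1580076365.
1580076365 mod 37013153 = 25523939.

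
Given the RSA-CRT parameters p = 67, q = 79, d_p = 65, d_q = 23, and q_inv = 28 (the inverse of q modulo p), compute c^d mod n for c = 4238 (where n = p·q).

m₁ = c^(d_p) mod p: c ≡ 17 (mod 67), and 17^65 mod 67 = 4.
m₂ = c^(d_q) mod q: c ≡ 51 (mod 79), and 51^23 mod 79 = 26.
h = q_inv·(m₁ − m₂) mod p = 28·(4 − 26) mod 67 = 54.
m = m₂ + h·q = 26 + 54·79 = 4292.

4292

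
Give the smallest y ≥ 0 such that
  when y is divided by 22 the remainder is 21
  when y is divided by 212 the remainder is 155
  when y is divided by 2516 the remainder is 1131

gcd(22, 212) = 2 and 2 | (155 − 21), so the pair is consistent; merging gives y ≡ 791 (mod 2332), where 2332 = lcm(22, 212).
gcd(2332, 2516) = 4 and 4 | (1131 − 791), so the pair is consistent; merging gives y ≡ 793671 (mod 1466828), where 1466828 = lcm(2332, 2516).
The solution is unique modulo lcm(22, 212, 2516) = 1466828.

793671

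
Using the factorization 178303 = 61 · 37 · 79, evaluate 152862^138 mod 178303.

129622

Mod 61: 152862 ≡ 57; by Fermat, exponent reduces to 138 mod 60 = 18; 57^18 ≡ 58 (mod 61).
Mod 37: 152862 ≡ 15; by Fermat, exponent reduces to 138 mod 36 = 30; 15^30 ≡ 11 (mod 37).
Mod 79: 152862 ≡ 76; by Fermat, exponent reduces to 138 mod 78 = 60; 76^60 ≡ 62 (mod 79).
Combine by CRT: x ≡ 58 (mod 61), x ≡ 11 (mod 37), x ≡ 62 (mod 79) ⇒ x ≡ 129622 (mod 178303).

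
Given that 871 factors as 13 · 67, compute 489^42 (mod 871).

Mod 13: 489 ≡ 8; by Fermat, exponent reduces to 42 mod 12 = 6; 8^6 ≡ 12 (mod 13).
Mod 67: 489 ≡ 20; 20^42 ≡ 15 (mod 67).
Combine by CRT: x ≡ 12 (mod 13), x ≡ 15 (mod 67) ⇒ x ≡ 350 (mod 871).

350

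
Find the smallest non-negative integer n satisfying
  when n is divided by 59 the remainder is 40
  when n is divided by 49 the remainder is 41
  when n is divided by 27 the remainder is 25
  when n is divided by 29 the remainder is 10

645028

The moduli are pairwise coprime; M = 59·49·27·29 = 2263653.
M/59 = 38367; 38367 ≡ 17 (mod 59); 17·7 ≡ 1, so inverse 7.
M/49 = 46197; 46197 ≡ 39 (mod 49); 39·44 ≡ 1, so inverse 44.
M/27 = 83839; 83839 ≡ 4 (mod 27); 4·7 ≡ 1, so inverse 7.
M/29 = 78057; 78057 ≡ 18 (mod 29); 18·21 ≡ 1, so inverse 21.
n ≡ 40·38367·7 + 41·46197·44 + 25·83839·7 + 10·78057·21 = 125145943.
125145943 mod 2263653 = 645028.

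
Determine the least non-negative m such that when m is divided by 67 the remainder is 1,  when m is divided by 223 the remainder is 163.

3954

From m ≡ 1 (mod 67) write m = 1 + 67t. Substituting into m ≡ 163 (mod 223) gives 67t ≡ 162 (mod 223), and since 67⁻¹ ≡ 10 (mod 223), t ≡ 59. Hence m ≡ 1 + 67·59 = 3954 (mod 14941).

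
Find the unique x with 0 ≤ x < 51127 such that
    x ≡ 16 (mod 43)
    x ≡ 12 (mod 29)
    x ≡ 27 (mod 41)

From x ≡ 16 (mod 43) write x = 16 + 43t. Substituting into x ≡ 12 (mod 29) gives 43t ≡ 25 (mod 29), and since 14⁻¹ ≡ 27 (mod 29), t ≡ 8. Hence x ≡ 16 + 43·8 = 360 (mod 1247).
From x ≡ 360 (mod 1247) write x = 360 + 1247t. Substituting into x ≡ 27 (mod 41) gives 1247t ≡ 36 (mod 41), and since 17⁻¹ ≡ 29 (mod 41), t ≡ 19. Hence x ≡ 360 + 1247·19 = 24053 (mod 51127).

24053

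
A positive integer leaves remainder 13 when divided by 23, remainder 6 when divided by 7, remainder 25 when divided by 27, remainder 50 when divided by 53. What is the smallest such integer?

From m ≡ 13 (mod 23) write m = 13 + 23t. Substituting into m ≡ 6 (mod 7) gives 23t ≡ 0 (mod 7), and since 2⁻¹ ≡ 4 (mod 7), t ≡ 0. Hence m ≡ 13 + 23·0 = 13 (mod 161).
From m ≡ 13 (mod 161) write m = 13 + 161t. Substituting into m ≡ 25 (mod 27) gives 161t ≡ 12 (mod 27), and since 26⁻¹ ≡ 26 (mod 27), t ≡ 15. Hence m ≡ 13 + 161·15 = 2428 (mod 4347).
From m ≡ 2428 (mod 4347) write m = 2428 + 4347t. Substituting into m ≡ 50 (mod 53) gives 4347t ≡ 7 (mod 53), and since 1⁻¹ ≡ 1 (mod 53), t ≡ 7. Hence m ≡ 2428 + 4347·7 = 32857 (mod 230391).

32857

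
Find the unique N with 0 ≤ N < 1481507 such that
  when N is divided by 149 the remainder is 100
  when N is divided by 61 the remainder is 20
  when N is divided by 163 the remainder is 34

52846

The moduli are pairwise coprime; M = 149·61·163 = 1481507.
M/149 = 9943; 9943 ≡ 109 (mod 149); 109·108 ≡ 1, so inverse 108.
M/61 = 24287; 24287 ≡ 9 (mod 61); 9·34 ≡ 1, so inverse 34.
M/163 = 9089; 9089 ≡ 124 (mod 163); 124·117 ≡ 1, so inverse 117.
N ≡ 100·9943·108 + 20·24287·34 + 34·9089·117 = 160055602.
160055602 mod 1481507 = 52846.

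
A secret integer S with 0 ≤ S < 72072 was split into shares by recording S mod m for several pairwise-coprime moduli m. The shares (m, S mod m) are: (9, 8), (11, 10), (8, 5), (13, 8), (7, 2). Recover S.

67517

From S ≡ 8 (mod 9) write S = 8 + 9t. Substituting into S ≡ 10 (mod 11) gives 9t ≡ 2 (mod 11), and since 9⁻¹ ≡ 5 (mod 11), t ≡ 10. Hence S ≡ 8 + 9·10 = 98 (mod 99).
From S ≡ 98 (mod 99) write S = 98 + 99t. Substituting into S ≡ 5 (mod 8) gives 99t ≡ 3 (mod 8), and since 3⁻¹ ≡ 3 (mod 8), t ≡ 1. Hence S ≡ 98 + 99·1 = 197 (mod 792).
From S ≡ 197 (mod 792) write S = 197 + 792t. Substituting into S ≡ 8 (mod 13) gives 792t ≡ 6 (mod 13), and since 12⁻¹ ≡ 12 (mod 13), t ≡ 7. Hence S ≡ 197 + 792·7 = 5741 (mod 10296).
From S ≡ 5741 (mod 10296) write S = 5741 + 10296t. Substituting into S ≡ 2 (mod 7) gives 10296t ≡ 1 (mod 7), and since 6⁻¹ ≡ 6 (mod 7), t ≡ 6. Hence S ≡ 5741 + 10296·6 = 67517 (mod 72072).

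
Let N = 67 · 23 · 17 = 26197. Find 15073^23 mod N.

14130

Mod 67: 15073 ≡ 65; 65^23 ≡ 60 (mod 67).
Mod 23: 15073 ≡ 8; by Fermat, exponent reduces to 23 mod 22 = 1; 8^1 ≡ 8 (mod 23).
Mod 17: 15073 ≡ 11; by Fermat, exponent reduces to 23 mod 16 = 7; 11^7 ≡ 3 (mod 17).
Combine by CRT: x ≡ 60 (mod 67), x ≡ 8 (mod 23), x ≡ 3 (mod 17) ⇒ x ≡ 14130 (mod 26197).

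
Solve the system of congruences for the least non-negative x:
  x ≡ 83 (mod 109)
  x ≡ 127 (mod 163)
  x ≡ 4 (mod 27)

103306

The moduli are pairwise coprime; N = 109·163·27 = 479709.
N/109 = 4401; 4401 ≡ 41 (mod 109); 41·8 ≡ 1, so inverse 8.
N/163 = 2943; 2943 ≡ 9 (mod 163); 9·145 ≡ 1, so inverse 145.
N/27 = 17767; 17767 ≡ 1 (mod 27), inverse 1.
x ≡ 83·4401·8 + 127·2943·145 + 4·17767·1 = 57188677.
57188677 mod 479709 = 103306.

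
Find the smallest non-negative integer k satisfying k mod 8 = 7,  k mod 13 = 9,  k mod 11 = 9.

The moduli are pairwise coprime; N = 8·13·11 = 1144.
N/8 = 143; 143 ≡ 7 (mod 8); 7·7 ≡ 1, so inverse 7.
N/13 = 88; 88 ≡ 10 (mod 13); 10·4 ≡ 1, so inverse 4.
N/11 = 104; 104 ≡ 5 (mod 11); 5·9 ≡ 1, so inverse 9.
k ≡ 7·143·7 + 9·88·4 + 9·104·9 = 18599.
18599 mod 1144 = 295.

295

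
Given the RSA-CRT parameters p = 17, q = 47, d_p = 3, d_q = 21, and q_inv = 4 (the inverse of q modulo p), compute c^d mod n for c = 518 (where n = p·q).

m₁ = c^(d_p) mod p: c ≡ 8 (mod 17), and 8^3 mod 17 = 2.
m₂ = c^(d_q) mod q: c ≡ 1 (mod 47), and 1^21 mod 47 = 1.
h = q_inv·(m₁ − m₂) mod p = 4·(2 − 1) mod 17 = 4.
m = m₂ + h·q = 1 + 4·47 = 189.

189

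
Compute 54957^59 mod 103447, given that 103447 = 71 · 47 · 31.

94679

Mod 71: 54957 ≡ 3; 3^59 ≡ 36 (mod 71).
Mod 47: 54957 ≡ 14; by Fermat, exponent reduces to 59 mod 46 = 13; 14^13 ≡ 21 (mod 47).
Mod 31: 54957 ≡ 25; by Fermat, exponent reduces to 59 mod 30 = 29; 25^29 ≡ 5 (mod 31).
Combine by CRT: x ≡ 36 (mod 71), x ≡ 21 (mod 47), x ≡ 5 (mod 31) ⇒ x ≡ 94679 (mod 103447).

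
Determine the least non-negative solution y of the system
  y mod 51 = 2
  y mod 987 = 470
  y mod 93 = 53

192935

gcd(51, 987) = 3 and 3 | (470 − 2), so the pair is consistent; merging gives y ≡ 8366 (mod 16779), where 16779 = lcm(51, 987).
gcd(16779, 93) = 3 and 3 | (53 − 8366), so the pair is consistent; merging gives y ≡ 192935 (mod 520149), where 520149 = lcm(16779, 93).
The solution is unique modulo lcm(51, 987, 93) = 520149.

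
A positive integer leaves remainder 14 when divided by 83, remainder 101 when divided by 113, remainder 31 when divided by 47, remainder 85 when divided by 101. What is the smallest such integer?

Combine the congruences pairwise.
From k ≡ 14 (mod 83) write k = 14 + 83t. Substituting into k ≡ 101 (mod 113) gives 83t ≡ 87 (mod 113), and since 83⁻¹ ≡ 64 (mod 113), t ≡ 31. Hence k ≡ 14 + 83·31 = 2587 (mod 9379).
From k ≡ 2587 (mod 9379) write k = 2587 + 9379t. Substituting into k ≡ 31 (mod 47) gives 9379t ≡ 29 (mod 47), and since 26⁻¹ ≡ 38 (mod 47), t ≡ 21. Hence k ≡ 2587 + 9379·21 = 199546 (mod 440813).
From k ≡ 199546 (mod 440813) write k = 199546 + 440813t. Substituting into k ≡ 85 (mod 101) gives 440813t ≡ 14 (mod 101), and since 49⁻¹ ≡ 33 (mod 101), t ≡ 58. Hence k ≡ 199546 + 440813·58 = 25766700 (mod 44522113).

25766700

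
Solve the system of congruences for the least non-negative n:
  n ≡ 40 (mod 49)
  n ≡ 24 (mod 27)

Combine the congruences pairwise.
From n ≡ 40 (mod 49) write n = 40 + 49t. Substituting into n ≡ 24 (mod 27) gives 49t ≡ 11 (mod 27), and since 22⁻¹ ≡ 16 (mod 27), t ≡ 14. Hence n ≡ 40 + 49·14 = 726 (mod 1323).

726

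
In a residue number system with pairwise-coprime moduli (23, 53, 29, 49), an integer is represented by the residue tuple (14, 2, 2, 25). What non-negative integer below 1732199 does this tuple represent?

From x ≡ 14 (mod 23) write x = 14 + 23t. Substituting into x ≡ 2 (mod 53) gives 23t ≡ 41 (mod 53), and since 23⁻¹ ≡ 30 (mod 53), t ≡ 11. Hence x ≡ 14 + 23·11 = 267 (mod 1219).
From x ≡ 267 (mod 1219) write x = 267 + 1219t. Substituting into x ≡ 2 (mod 29) gives 1219t ≡ 25 (mod 29), and since 1⁻¹ ≡ 1 (mod 29), t ≡ 25. Hence x ≡ 267 + 1219·25 = 30742 (mod 35351).
From x ≡ 30742 (mod 35351) write x = 30742 + 35351t. Substituting into x ≡ 25 (mod 49) gives 35351t ≡ 6 (mod 49), and since 22⁻¹ ≡ 29 (mod 49), t ≡ 27. Hence x ≡ 30742 + 35351·27 = 985219 (mod 1732199).

985219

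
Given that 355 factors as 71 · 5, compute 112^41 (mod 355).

97

Mod 71: 112 ≡ 41; 41^41 ≡ 26 (mod 71).
Mod 5: 112 ≡ 2; by Fermat, exponent reduces to 41 mod 4 = 1; 2^1 ≡ 2 (mod 5).
Combine by CRT: x ≡ 26 (mod 71), x ≡ 2 (mod 5) ⇒ x ≡ 97 (mod 355).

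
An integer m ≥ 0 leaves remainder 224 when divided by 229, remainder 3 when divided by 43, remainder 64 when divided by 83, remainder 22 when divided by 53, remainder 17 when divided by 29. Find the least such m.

The moduli are pairwise coprime; N = 229·43·83·53·29 = 1256191637.
N/229 = 5485553; 5485553 ≡ 87 (mod 229); 87·179 ≡ 1, so inverse 179.
N/43 = 29213759; 29213759 ≡ 32 (mod 43); 32·39 ≡ 1, so inverse 39.
N/83 = 15134839; 15134839 ≡ 38 (mod 83); 38·59 ≡ 1, so inverse 59.
N/53 = 23701729; 23701729 ≡ 23 (mod 53); 23·30 ≡ 1, so inverse 30.
N/29 = 43316953; 43316953 ≡ 1 (mod 29), inverse 1.
m ≡ 224·5485553·179 + 3·29213759·39 + 64·15134839·59 + 22·23701729·30 + 17·43316953·1 = 296895424296.
296895424296 mod 1256191637 = 434197964.

434197964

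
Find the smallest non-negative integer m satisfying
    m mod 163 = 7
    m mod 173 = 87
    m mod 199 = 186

4425946

From m ≡ 7 (mod 163) write m = 7 + 163t. Substituting into m ≡ 87 (mod 173) gives 163t ≡ 80 (mod 173), and since 163⁻¹ ≡ 121 (mod 173), t ≡ 165. Hence m ≡ 7 + 163·165 = 26902 (mod 28199).
From m ≡ 26902 (mod 28199) write m = 26902 + 28199t. Substituting into m ≡ 186 (mod 199) gives 28199t ≡ 149 (mod 199), and since 140⁻¹ ≡ 172 (mod 199), t ≡ 156. Hence m ≡ 26902 + 28199·156 = 4425946 (mod 5611601).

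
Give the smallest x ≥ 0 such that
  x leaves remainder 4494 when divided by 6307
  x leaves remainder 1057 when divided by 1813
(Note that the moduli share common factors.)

gcd(6307, 1813) = 7 and 7 | (1057 − 4494), so the pair is consistent; merging gives x ≡ 1310043 (mod 1633513), where 1633513 = lcm(6307, 1813).
The solution is unique modulo lcm(6307, 1813) = 1633513.

1310043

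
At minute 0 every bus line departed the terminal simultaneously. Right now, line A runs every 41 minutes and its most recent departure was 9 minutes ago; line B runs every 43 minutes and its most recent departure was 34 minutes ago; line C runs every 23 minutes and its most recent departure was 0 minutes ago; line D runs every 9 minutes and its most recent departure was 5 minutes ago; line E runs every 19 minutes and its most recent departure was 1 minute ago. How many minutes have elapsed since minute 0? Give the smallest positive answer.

6338363

From t ≡ 9 (mod 41) write t = 9 + 41s. Substituting into t ≡ 34 (mod 43) gives 41s ≡ 25 (mod 43), and since 41⁻¹ ≡ 21 (mod 43), s ≡ 9. Hence t ≡ 9 + 41·9 = 378 (mod 1763).
From t ≡ 378 (mod 1763) write t = 378 + 1763s. Substituting into t ≡ 0 (mod 23) gives 1763s ≡ 13 (mod 23), and since 15⁻¹ ≡ 20 (mod 23), s ≡ 7. Hence t ≡ 378 + 1763·7 = 12719 (mod 40549).
From t ≡ 12719 (mod 40549) write t = 12719 + 40549s. Substituting into t ≡ 5 (mod 9) gives 40549s ≡ 3 (mod 9), and since 4⁻¹ ≡ 7 (mod 9), s ≡ 3. Hence t ≡ 12719 + 40549·3 = 134366 (mod 364941).
From t ≡ 134366 (mod 364941) write t = 134366 + 364941s. Substituting into t ≡ 1 (mod 19) gives 364941s ≡ 3 (mod 19), and since 8⁻¹ ≡ 12 (mod 19), s ≡ 17. Hence t ≡ 134366 + 364941·17 = 6338363 (mod 6933879).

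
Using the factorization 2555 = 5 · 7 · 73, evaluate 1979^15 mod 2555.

Mod 5: 1979 ≡ 4; by Fermat, exponent reduces to 15 mod 4 = 3; 4^3 ≡ 4 (mod 5).
Mod 7: 1979 ≡ 5; by Fermat, exponent reduces to 15 mod 6 = 3; 5^3 ≡ 6 (mod 7).
Mod 73: 1979 ≡ 8; 8^15 ≡ 1 (mod 73).
Combine by CRT: x ≡ 4 (mod 5), x ≡ 6 (mod 7), x ≡ 1 (mod 73) ⇒ x ≡ 804 (mod 2555).

804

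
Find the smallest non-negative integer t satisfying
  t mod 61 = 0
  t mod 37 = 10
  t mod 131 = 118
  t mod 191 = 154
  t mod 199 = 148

11096528300

The moduli are pairwise coprime; N = 61·37·131·191·199 = 11238007003.
N/61 = 184229623; 184229623 ≡ 46 (mod 61); 46·4 ≡ 1, so inverse 4.
N/37 = 303729919; 303729919 ≡ 27 (mod 37); 27·11 ≡ 1, so inverse 11.
N/131 = 85786313; 85786313 ≡ 46 (mod 131); 46·94 ≡ 1, so inverse 94.
N/191 = 58837733; 58837733 ≡ 183 (mod 191); 183·167 ≡ 1, so inverse 167.
N/199 = 56472397; 56472397 ≡ 177 (mod 199); 177·9 ≡ 1, so inverse 9.
t ≡ 0·184229623·4 + 10·303729919·11 + 118·85786313·94 + 154·58837733·167 + 148·56472397·9 = 2573362124984.
2573362124984 mod 11238007003 = 11096528300.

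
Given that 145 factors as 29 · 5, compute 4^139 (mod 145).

Mod 29: 4 ≡ 4; by Fermat, exponent reduces to 139 mod 28 = 27; 4^27 ≡ 22 (mod 29).
Mod 5: 4 ≡ 4; by Fermat, exponent reduces to 139 mod 4 = 3; 4^3 ≡ 4 (mod 5).
Combine by CRT: x ≡ 22 (mod 29), x ≡ 4 (mod 5) ⇒ x ≡ 109 (mod 145).

109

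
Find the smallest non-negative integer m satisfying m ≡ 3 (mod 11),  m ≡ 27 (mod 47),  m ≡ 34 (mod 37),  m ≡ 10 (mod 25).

The moduli are pairwise coprime; N = 11·47·37·25 = 478225.
N/11 = 43475; 43475 ≡ 3 (mod 11); 3·4 ≡ 1, so inverse 4.
N/47 = 10175; 10175 ≡ 23 (mod 47); 23·45 ≡ 1, so inverse 45.
N/37 = 12925; 12925 ≡ 12 (mod 37); 12·34 ≡ 1, so inverse 34.
N/25 = 19129; 19129 ≡ 4 (mod 25); 4·19 ≡ 1, so inverse 19.
m ≡ 3·43475·4 + 27·10175·45 + 34·12925·34 + 10·19129·19 = 31460135.
31460135 mod 478225 = 375510.

375510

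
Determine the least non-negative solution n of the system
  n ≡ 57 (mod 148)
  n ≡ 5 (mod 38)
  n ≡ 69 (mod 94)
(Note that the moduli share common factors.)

13229

gcd(148, 38) = 2 and 2 | (5 − 57), so the pair is consistent; merging gives n ≡ 1981 (mod 2812), where 2812 = lcm(148, 38).
gcd(2812, 94) = 2 and 2 | (69 − 1981), so the pair is consistent; merging gives n ≡ 13229 (mod 132164), where 132164 = lcm(2812, 94).
The solution is unique modulo lcm(148, 38, 94) = 132164.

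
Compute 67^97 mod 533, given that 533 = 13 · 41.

Mod 13: 67 ≡ 2; by Fermat, exponent reduces to 97 mod 12 = 1; 2^1 ≡ 2 (mod 13).
Mod 41: 67 ≡ 26; by Fermat, exponent reduces to 97 mod 40 = 17; 26^17 ≡ 19 (mod 41).
Combine by CRT: x ≡ 2 (mod 13), x ≡ 19 (mod 41) ⇒ x ≡ 470 (mod 533).

470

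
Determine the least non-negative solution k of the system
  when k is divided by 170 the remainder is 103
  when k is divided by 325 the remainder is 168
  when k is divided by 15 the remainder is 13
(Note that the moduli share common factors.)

Combine the congruences pairwise.
gcd(170, 325) = 5 and 5 | (168 − 103), so the pair is consistent; merging gives k ≡ 8943 (mod 11050), where 11050 = lcm(170, 325).
gcd(11050, 15) = 5 and 5 | (13 − 8943), so the pair is consistent; merging gives k ≡ 19993 (mod 33150), where 33150 = lcm(11050, 15).
The solution is unique modulo lcm(170, 325, 15) = 33150.

19993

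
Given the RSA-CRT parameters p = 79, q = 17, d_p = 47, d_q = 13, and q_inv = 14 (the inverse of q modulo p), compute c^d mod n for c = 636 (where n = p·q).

m₁ = c^(d_p) mod p: c ≡ 4 (mod 79), and 4^47 mod 79 = 45.
m₂ = c^(d_q) mod q: c ≡ 7 (mod 17), and 7^13 mod 17 = 6.
h = q_inv·(m₁ − m₂) mod p = 14·(45 − 6) mod 79 = 72.
m = m₂ + h·q = 6 + 72·17 = 1230.

1230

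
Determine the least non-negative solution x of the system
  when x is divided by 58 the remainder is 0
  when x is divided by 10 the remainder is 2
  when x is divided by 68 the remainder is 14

gcd(58, 10) = 2 and 2 | (2 − 0), so the pair is consistent; merging gives x ≡ 232 (mod 290), where 290 = lcm(58, 10).
gcd(290, 68) = 2 and 2 | (14 − 232), so the pair is consistent; merging gives x ≡ 1102 (mod 9860), where 9860 = lcm(290, 68).
The solution is unique modulo lcm(58, 10, 68) = 9860.

1102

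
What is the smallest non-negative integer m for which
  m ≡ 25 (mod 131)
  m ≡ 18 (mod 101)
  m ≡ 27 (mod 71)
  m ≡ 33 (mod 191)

The moduli are pairwise coprime; N = 131·101·71·191 = 179425591.
N/131 = 1369661; 1369661 ≡ 56 (mod 131); 56·124 ≡ 1, so inverse 124.
N/101 = 1776491; 1776491 ≡ 2 (mod 101); 2·51 ≡ 1, so inverse 51.
N/71 = 2527121; 2527121 ≡ 18 (mod 71); 18·4 ≡ 1, so inverse 4.
N/191 = 939401; 939401 ≡ 63 (mod 191); 63·94 ≡ 1, so inverse 94.
m ≡ 25·1369661·124 + 18·1776491·51 + 27·2527121·4 + 33·939401·94 = 9063718808.
9063718808 mod 179425591 = 92439258.

92439258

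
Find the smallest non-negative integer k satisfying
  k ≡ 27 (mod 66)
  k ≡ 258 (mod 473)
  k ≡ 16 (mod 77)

13029

gcd(66, 473) = 11 and 11 | (258 − 27), so the pair is consistent; merging gives k ≡ 1677 (mod 2838), where 2838 = lcm(66, 473).
gcd(2838, 77) = 11 and 11 | (16 − 1677), so the pair is consistent; merging gives k ≡ 13029 (mod 19866), where 19866 = lcm(2838, 77).
The solution is unique modulo lcm(66, 473, 77) = 19866.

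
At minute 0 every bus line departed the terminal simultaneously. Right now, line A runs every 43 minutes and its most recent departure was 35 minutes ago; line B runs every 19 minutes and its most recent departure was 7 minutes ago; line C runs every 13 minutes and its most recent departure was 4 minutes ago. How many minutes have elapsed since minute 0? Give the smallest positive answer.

The moduli are pairwise coprime; N = 43·19·13 = 10621.
N/43 = 247; 247 ≡ 32 (mod 43); 32·39 ≡ 1, so inverse 39.
N/19 = 559; 559 ≡ 8 (mod 19); 8·12 ≡ 1, so inverse 12.
N/13 = 817; 817 ≡ 11 (mod 13); 11·6 ≡ 1, so inverse 6.
t ≡ 35·247·39 + 7·559·12 + 4·817·6 = 403719.
403719 mod 10621 = 121.

121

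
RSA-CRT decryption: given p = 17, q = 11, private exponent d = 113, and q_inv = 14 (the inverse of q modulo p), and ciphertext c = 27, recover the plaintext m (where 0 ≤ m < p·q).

180

d_p = d mod (p−1) = 113 mod 16 = 1; d_q = d mod (q−1) = 3.
m₁ = c^(d_p) mod p: c ≡ 10 (mod 17), and 10^1 mod 17 = 10.
m₂ = c^(d_q) mod q: c ≡ 5 (mod 11), and 5^3 mod 11 = 4.
h = q_inv·(m₁ − m₂) mod p = 14·(10 − 4) mod 17 = 16.
m = m₂ + h·q = 4 + 16·11 = 180.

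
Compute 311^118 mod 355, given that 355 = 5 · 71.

Mod 5: 311 ≡ 1; by Fermat, exponent reduces to 118 mod 4 = 2; 1^2 ≡ 1 (mod 5).
Mod 71: 311 ≡ 27; by Fermat, exponent reduces to 118 mod 70 = 48; 27^48 ≡ 10 (mod 71).
Combine by CRT: x ≡ 1 (mod 5), x ≡ 10 (mod 71) ⇒ x ≡ 81 (mod 355).

81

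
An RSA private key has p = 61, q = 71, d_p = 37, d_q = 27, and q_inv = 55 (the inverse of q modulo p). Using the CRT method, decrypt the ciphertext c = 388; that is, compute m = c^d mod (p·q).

2191

m₁ = c^(d_p) mod p: c ≡ 22 (mod 61), and 22^37 mod 61 = 56.
m₂ = c^(d_q) mod q: c ≡ 33 (mod 71), and 33^27 mod 71 = 61.
h = q_inv·(m₁ − m₂) mod p = 55·(56 − 61) mod 61 = 30.
m = m₂ + h·q = 61 + 30·71 = 2191.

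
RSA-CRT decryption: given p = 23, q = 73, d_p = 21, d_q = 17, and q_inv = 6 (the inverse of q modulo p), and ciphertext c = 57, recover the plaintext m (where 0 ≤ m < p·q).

1355

m₁ = c^(d_p) mod p: c ≡ 11 (mod 23), and 11^21 mod 23 = 21.
m₂ = c^(d_q) mod q: c ≡ 57 (mod 73), and 57^17 mod 73 = 41.
h = q_inv·(m₁ − m₂) mod p = 6·(21 − 41) mod 23 = 18.
m = m₂ + h·q = 41 + 18·73 = 1355.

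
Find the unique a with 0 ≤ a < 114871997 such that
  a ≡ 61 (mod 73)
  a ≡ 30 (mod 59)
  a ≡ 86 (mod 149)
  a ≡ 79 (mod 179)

5767280

Combine the congruences pairwise.
From a ≡ 61 (mod 73) write a = 61 + 73t. Substituting into a ≡ 30 (mod 59) gives 73t ≡ 28 (mod 59), and since 14⁻¹ ≡ 38 (mod 59), t ≡ 2. Hence a ≡ 61 + 73·2 = 207 (mod 4307).
From a ≡ 207 (mod 4307) write a = 207 + 4307t. Substituting into a ≡ 86 (mod 149) gives 4307t ≡ 28 (mod 149), and since 135⁻¹ ≡ 117 (mod 149), t ≡ 147. Hence a ≡ 207 + 4307·147 = 633336 (mod 641743).
From a ≡ 633336 (mod 641743) write a = 633336 + 641743t. Substituting into a ≡ 79 (mod 179) gives 641743t ≡ 45 (mod 179), and since 28⁻¹ ≡ 32 (mod 179), t ≡ 8. Hence a ≡ 633336 + 641743·8 = 5767280 (mod 114871997).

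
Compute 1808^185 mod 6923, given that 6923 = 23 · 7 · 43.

3448

Mod 23: 1808 ≡ 14; by Fermat, exponent reduces to 185 mod 22 = 9; 14^9 ≡ 21 (mod 23).
Mod 7: 1808 ≡ 2; by Fermat, exponent reduces to 185 mod 6 = 5; 2^5 ≡ 4 (mod 7).
Mod 43: 1808 ≡ 2; by Fermat, exponent reduces to 185 mod 42 = 17; 2^17 ≡ 8 (mod 43).
Combine by CRT: x ≡ 21 (mod 23), x ≡ 4 (mod 7), x ≡ 8 (mod 43) ⇒ x ≡ 3448 (mod 6923).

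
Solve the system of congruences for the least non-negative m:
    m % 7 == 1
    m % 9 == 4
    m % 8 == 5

The moduli are pairwise coprime; N = 7·9·8 = 504.
N/7 = 72; 72 ≡ 2 (mod 7); 2·4 ≡ 1, so inverse 4.
N/9 = 56; 56 ≡ 2 (mod 9); 2·5 ≡ 1, so inverse 5.
N/8 = 63; 63 ≡ 7 (mod 8); 7·7 ≡ 1, so inverse 7.
m ≡ 1·72·4 + 4·56·5 + 5·63·7 = 3613.
3613 mod 504 = 85.

85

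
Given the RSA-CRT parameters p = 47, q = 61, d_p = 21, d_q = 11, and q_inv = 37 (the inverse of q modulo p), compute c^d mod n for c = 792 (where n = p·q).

m₁ = c^(d_p) mod p: c ≡ 40 (mod 47), and 40^21 mod 47 = 23.
m₂ = c^(d_q) mod q: c ≡ 60 (mod 61), and 60^11 mod 61 = 60.
h = q_inv·(m₁ − m₂) mod p = 37·(23 − 60) mod 47 = 41.
m = m₂ + h·q = 60 + 41·61 = 2561.

2561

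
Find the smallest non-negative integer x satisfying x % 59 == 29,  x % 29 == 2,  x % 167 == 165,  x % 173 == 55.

18531988

The moduli are pairwise coprime; N = 59·29·167·173 = 49432501.
N/59 = 837839; 837839 ≡ 39 (mod 59); 39·56 ≡ 1, so inverse 56.
N/29 = 1704569; 1704569 ≡ 7 (mod 29); 7·25 ≡ 1, so inverse 25.
N/167 = 296003; 296003 ≡ 79 (mod 167); 79·74 ≡ 1, so inverse 74.
N/173 = 285737; 285737 ≡ 114 (mod 173); 114·129 ≡ 1, so inverse 129.
x ≡ 29·837839·56 + 2·1704569·25 + 165·296003·74 + 55·285737·129 = 7087379631.
7087379631 mod 49432501 = 18531988.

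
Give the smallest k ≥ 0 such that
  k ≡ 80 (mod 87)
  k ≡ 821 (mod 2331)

40448

Combine the congruences pairwise.
gcd(87, 2331) = 3 and 3 | (821 − 80), so the pair is consistent; merging gives k ≡ 40448 (mod 67599), where 67599 = lcm(87, 2331).
The solution is unique modulo lcm(87, 2331) = 67599.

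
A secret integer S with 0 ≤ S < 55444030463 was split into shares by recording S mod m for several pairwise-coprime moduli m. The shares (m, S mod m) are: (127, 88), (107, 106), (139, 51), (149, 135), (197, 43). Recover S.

27178248881

The moduli are pairwise coprime; N = 127·107·139·149·197 = 55444030463.
N/127 = 436567169; 436567169 ≡ 97 (mod 127); 97·55 ≡ 1, so inverse 55.
N/107 = 518168509; 518168509 ≡ 37 (mod 107); 37·81 ≡ 1, so inverse 81.
N/139 = 398877917; 398877917 ≡ 42 (mod 139); 42·96 ≡ 1, so inverse 96.
N/149 = 372107587; 372107587 ≡ 53 (mod 149); 53·45 ≡ 1, so inverse 45.
N/197 = 281441779; 281441779 ≡ 93 (mod 197); 93·161 ≡ 1, so inverse 161.
S ≡ 88·436567169·55 + 106·518168509·81 + 51·398877917·96 + 135·372107587·45 + 43·281441779·161 = 12723861224908.
12723861224908 mod 55444030463 = 27178248881.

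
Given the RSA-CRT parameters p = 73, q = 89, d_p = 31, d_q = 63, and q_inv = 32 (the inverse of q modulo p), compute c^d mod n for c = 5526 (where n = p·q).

m₁ = c^(d_p) mod p: c ≡ 51 (mod 73), and 51^31 mod 73 = 63.
m₂ = c^(d_q) mod q: c ≡ 8 (mod 89), and 8^63 mod 89 = 4.
h = q_inv·(m₁ − m₂) mod p = 32·(63 − 4) mod 73 = 63.
m = m₂ + h·q = 4 + 63·89 = 5611.

5611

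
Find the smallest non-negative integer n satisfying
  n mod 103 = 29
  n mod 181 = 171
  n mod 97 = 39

1482199

Combine the congruences pairwise.
From n ≡ 29 (mod 103) write n = 29 + 103t. Substituting into n ≡ 171 (mod 181) gives 103t ≡ 142 (mod 181), and since 103⁻¹ ≡ 58 (mod 181), t ≡ 91. Hence n ≡ 29 + 103·91 = 9402 (mod 18643).
From n ≡ 9402 (mod 18643) write n = 9402 + 18643t. Substituting into n ≡ 39 (mod 97) gives 18643t ≡ 46 (mod 97), and since 19⁻¹ ≡ 46 (mod 97), t ≡ 79. Hence n ≡ 9402 + 18643·79 = 1482199 (mod 1808371).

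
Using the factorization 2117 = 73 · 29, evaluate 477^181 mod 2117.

Mod 73: 477 ≡ 39; by Fermat, exponent reduces to 181 mod 72 = 37; 39^37 ≡ 34 (mod 73).
Mod 29: 477 ≡ 13; by Fermat, exponent reduces to 181 mod 28 = 13; 13^13 ≡ 9 (mod 29).
Combine by CRT: x ≡ 34 (mod 73), x ≡ 9 (mod 29) ⇒ x ≡ 618 (mod 2117).

618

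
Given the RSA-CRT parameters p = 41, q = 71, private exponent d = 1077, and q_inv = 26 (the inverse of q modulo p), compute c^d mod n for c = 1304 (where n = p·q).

822

d_p = d mod (p−1) = 1077 mod 40 = 37; d_q = d mod (q−1) = 27.
m₁ = c^(d_p) mod p: c ≡ 33 (mod 41), and 33^37 mod 41 = 2.
m₂ = c^(d_q) mod q: c ≡ 26 (mod 71), and 26^27 mod 71 = 41.
h = q_inv·(m₁ − m₂) mod p = 26·(2 − 41) mod 41 = 11.
m = m₂ + h·q = 41 + 11·71 = 822.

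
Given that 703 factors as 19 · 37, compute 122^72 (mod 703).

1

Mod 19: 122 ≡ 8; since 18 | 72, by Fermat 8^72 ≡ 1 (mod 19).
Mod 37: 122 ≡ 11; since 36 | 72, by Fermat 11^72 ≡ 1 (mod 37).
Combine by CRT: x ≡ 1 (mod 19), x ≡ 1 (mod 37) ⇒ x ≡ 1 (mod 703).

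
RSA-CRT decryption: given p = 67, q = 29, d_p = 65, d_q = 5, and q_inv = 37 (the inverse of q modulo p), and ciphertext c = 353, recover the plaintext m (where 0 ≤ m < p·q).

979

m₁ = c^(d_p) mod p: c ≡ 18 (mod 67), and 18^65 mod 67 = 41.
m₂ = c^(d_q) mod q: c ≡ 5 (mod 29), and 5^5 mod 29 = 22.
h = q_inv·(m₁ − m₂) mod p = 37·(41 − 22) mod 67 = 33.
m = m₂ + h·q = 22 + 33·29 = 979.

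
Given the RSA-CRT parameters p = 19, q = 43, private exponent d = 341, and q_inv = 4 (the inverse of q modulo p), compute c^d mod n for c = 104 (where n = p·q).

492

d_p = d mod (p−1) = 341 mod 18 = 17; d_q = d mod (q−1) = 5.
m₁ = c^(d_p) mod p: c ≡ 9 (mod 19), and 9^17 mod 19 = 17.
m₂ = c^(d_q) mod q: c ≡ 18 (mod 43), and 18^5 mod 43 = 19.
h = q_inv·(m₁ − m₂) mod p = 4·(17 − 19) mod 19 = 11.
m = m₂ + h·q = 19 + 11·43 = 492.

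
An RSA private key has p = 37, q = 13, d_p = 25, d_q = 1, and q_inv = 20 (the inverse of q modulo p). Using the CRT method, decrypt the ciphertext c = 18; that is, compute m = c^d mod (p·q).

m₁ = c^(d_p) mod p: c ≡ 18 (mod 37), and 18^25 mod 37 = 24.
m₂ = c^(d_q) mod q: c ≡ 5 (mod 13), and 5^1 mod 13 = 5.
h = q_inv·(m₁ − m₂) mod p = 20·(24 − 5) mod 37 = 10.
m = m₂ + h·q = 5 + 10·13 = 135.

135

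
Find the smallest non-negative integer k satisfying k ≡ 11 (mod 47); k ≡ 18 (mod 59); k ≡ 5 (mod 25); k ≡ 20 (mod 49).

1712080

The moduli are pairwise coprime; N = 47·59·25·49 = 3396925.
N/47 = 72275; 72275 ≡ 36 (mod 47); 36·17 ≡ 1, so inverse 17.
N/59 = 57575; 57575 ≡ 50 (mod 59); 50·13 ≡ 1, so inverse 13.
N/25 = 135877; 135877 ≡ 2 (mod 25); 2·13 ≡ 1, so inverse 13.
N/49 = 69325; 69325 ≡ 39 (mod 49); 39·44 ≡ 1, so inverse 44.
k ≡ 11·72275·17 + 18·57575·13 + 5·135877·13 + 20·69325·44 = 96825980.
96825980 mod 3396925 = 1712080.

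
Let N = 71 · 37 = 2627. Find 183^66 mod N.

Mod 71: 183 ≡ 41; 41^66 ≡ 20 (mod 71).
Mod 37: 183 ≡ 35; by Fermat, exponent reduces to 66 mod 36 = 30; 35^30 ≡ 11 (mod 37).
Combine by CRT: x ≡ 20 (mod 71), x ≡ 11 (mod 37) ⇒ x ≡ 233 (mod 2627).

233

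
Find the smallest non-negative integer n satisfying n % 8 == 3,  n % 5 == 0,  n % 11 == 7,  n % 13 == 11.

The moduli are pairwise coprime; M = 8·5·11·13 = 5720.
M/8 = 715; 715 ≡ 3 (mod 8); 3·3 ≡ 1, so inverse 3.
M/5 = 1144; 1144 ≡ 4 (mod 5); 4·4 ≡ 1, so inverse 4.
M/11 = 520; 520 ≡ 3 (mod 11); 3·4 ≡ 1, so inverse 4.
M/13 = 440; 440 ≡ 11 (mod 13); 11·6 ≡ 1, so inverse 6.
n ≡ 3·715·3 + 0·1144·4 + 7·520·4 + 11·440·6 = 50035.
50035 mod 5720 = 4275.

4275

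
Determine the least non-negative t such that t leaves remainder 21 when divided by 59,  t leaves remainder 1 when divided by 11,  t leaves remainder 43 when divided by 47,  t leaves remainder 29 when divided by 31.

The moduli are pairwise coprime; N = 59·11·47·31 = 945593.
N/59 = 16027; 16027 ≡ 38 (mod 59); 38·14 ≡ 1, so inverse 14.
N/11 = 85963; 85963 ≡ 9 (mod 11); 9·5 ≡ 1, so inverse 5.
N/47 = 20119; 20119 ≡ 3 (mod 47); 3·16 ≡ 1, so inverse 16.
N/31 = 30503; 30503 ≡ 30 (mod 31); 30·30 ≡ 1, so inverse 30.
t ≡ 21·16027·14 + 1·85963·5 + 43·20119·16 + 29·30503·30 = 45521235.
45521235 mod 945593 = 132771.

132771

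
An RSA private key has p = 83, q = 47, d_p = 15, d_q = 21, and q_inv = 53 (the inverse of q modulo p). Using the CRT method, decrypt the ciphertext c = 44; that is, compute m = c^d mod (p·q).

590

m₁ = c^(d_p) mod p: c ≡ 44 (mod 83), and 44^15 mod 83 = 9.
m₂ = c^(d_q) mod q: c ≡ 44 (mod 47), and 44^21 mod 47 = 26.
h = q_inv·(m₁ − m₂) mod p = 53·(9 − 26) mod 83 = 12.
m = m₂ + h·q = 26 + 12·47 = 590.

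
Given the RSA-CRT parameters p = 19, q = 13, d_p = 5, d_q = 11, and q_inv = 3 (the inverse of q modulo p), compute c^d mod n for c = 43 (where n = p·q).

218

m₁ = c^(d_p) mod p: c ≡ 5 (mod 19), and 5^5 mod 19 = 9.
m₂ = c^(d_q) mod q: c ≡ 4 (mod 13), and 4^11 mod 13 = 10.
h = q_inv·(m₁ − m₂) mod p = 3·(9 − 10) mod 19 = 16.
m = m₂ + h·q = 10 + 16·13 = 218.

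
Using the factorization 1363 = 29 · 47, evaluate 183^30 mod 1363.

835

Mod 29: 183 ≡ 9; by Fermat, exponent reduces to 30 mod 28 = 2; 9^2 ≡ 23 (mod 29).
Mod 47: 183 ≡ 42; 42^30 ≡ 36 (mod 47).
Combine by CRT: x ≡ 23 (mod 29), x ≡ 36 (mod 47) ⇒ x ≡ 835 (mod 1363).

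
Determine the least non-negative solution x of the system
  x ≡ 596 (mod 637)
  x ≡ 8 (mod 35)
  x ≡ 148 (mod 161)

gcd(637, 35) = 7 and 7 | (8 − 596), so the pair is consistent; merging gives x ≡ 1233 (mod 3185), where 3185 = lcm(637, 35).
gcd(3185, 161) = 7 and 7 | (148 − 1233), so the pair is consistent; merging gives x ≡ 26713 (mod 73255), where 73255 = lcm(3185, 161).
The solution is unique modulo lcm(637, 35, 161) = 73255.

26713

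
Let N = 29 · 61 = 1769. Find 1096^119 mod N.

30

Mod 29: 1096 ≡ 23; by Fermat, exponent reduces to 119 mod 28 = 7; 23^7 ≡ 1 (mod 29).
Mod 61: 1096 ≡ 59; by Fermat, exponent reduces to 119 mod 60 = 59; 59^59 ≡ 30 (mod 61).
Combine by CRT: x ≡ 1 (mod 29), x ≡ 30 (mod 61) ⇒ x ≡ 30 (mod 1769).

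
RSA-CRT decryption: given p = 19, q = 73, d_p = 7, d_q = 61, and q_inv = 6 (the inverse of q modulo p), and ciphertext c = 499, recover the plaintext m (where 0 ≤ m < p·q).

415

m₁ = c^(d_p) mod p: c ≡ 5 (mod 19), and 5^7 mod 19 = 16.
m₂ = c^(d_q) mod q: c ≡ 61 (mod 73), and 61^61 mod 73 = 50.
h = q_inv·(m₁ − m₂) mod p = 6·(16 − 50) mod 19 = 5.
m = m₂ + h·q = 50 + 5·73 = 415.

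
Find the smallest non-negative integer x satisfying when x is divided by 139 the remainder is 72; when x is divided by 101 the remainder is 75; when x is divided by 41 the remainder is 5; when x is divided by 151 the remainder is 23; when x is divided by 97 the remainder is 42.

The moduli are pairwise coprime; N = 139·101·41·151·97 = 8430798553.
N/139 = 60653227; 60653227 ≡ 21 (mod 139); 21·53 ≡ 1, so inverse 53.
N/101 = 83473253; 83473253 ≡ 86 (mod 101); 86·74 ≡ 1, so inverse 74.
N/41 = 205629233; 205629233 ≡ 6 (mod 41); 6·7 ≡ 1, so inverse 7.
N/151 = 55833103; 55833103 ≡ 98 (mod 151); 98·94 ≡ 1, so inverse 94.
N/97 = 86915449; 86915449 ≡ 54 (mod 97); 54·9 ≡ 1, so inverse 9.
x ≡ 72·60653227·53 + 75·83473253·74 + 5·205629233·7 + 23·55833103·94 + 42·86915449·9 = 855491499945.
855491499945 mod 8430798553 = 3980846092.

3980846092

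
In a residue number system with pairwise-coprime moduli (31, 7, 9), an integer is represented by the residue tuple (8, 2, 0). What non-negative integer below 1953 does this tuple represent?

From x ≡ 8 (mod 31) write x = 8 + 31t. Substituting into x ≡ 2 (mod 7) gives 31t ≡ 1 (mod 7), and since 3⁻¹ ≡ 5 (mod 7), t ≡ 5. Hence x ≡ 8 + 31·5 = 163 (mod 217).
From x ≡ 163 (mod 217) write x = 163 + 217t. Substituting into x ≡ 0 (mod 9) gives 217t ≡ 8 (mod 9), and since 1⁻¹ ≡ 1 (mod 9), t ≡ 8. Hence x ≡ 163 + 217·8 = 1899 (mod 1953).

1899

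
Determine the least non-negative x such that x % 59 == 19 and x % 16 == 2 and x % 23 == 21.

The moduli are pairwise coprime; N = 59·16·23 = 21712.
N/59 = 368; 368 ≡ 14 (mod 59); 14·38 ≡ 1, so inverse 38.
N/16 = 1357; 1357 ≡ 13 (mod 16); 13·5 ≡ 1, so inverse 5.
N/23 = 944; 944 ≡ 1 (mod 23), inverse 1.
x ≡ 19·368·38 + 2·1357·5 + 21·944·1 = 299090.
299090 mod 21712 = 16834.

16834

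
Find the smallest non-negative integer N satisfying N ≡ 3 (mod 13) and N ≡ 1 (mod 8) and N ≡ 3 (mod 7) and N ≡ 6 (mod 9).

The moduli are pairwise coprime; M = 13·8·7·9 = 6552.
M/13 = 504; 504 ≡ 10 (mod 13); 10·4 ≡ 1, so inverse 4.
M/8 = 819; 819 ≡ 3 (mod 8); 3·3 ≡ 1, so inverse 3.
M/7 = 936; 936 ≡ 5 (mod 7); 5·3 ≡ 1, so inverse 3.
M/9 = 728; 728 ≡ 8 (mod 9); 8·8 ≡ 1, so inverse 8.
N ≡ 3·504·4 + 1·819·3 + 3·936·3 + 6·728·8 = 51873.
51873 mod 6552 = 6009.

6009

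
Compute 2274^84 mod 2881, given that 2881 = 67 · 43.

Mod 67: 2274 ≡ 63; by Fermat, exponent reduces to 84 mod 66 = 18; 63^18 ≡ 59 (mod 67).
Mod 43: 2274 ≡ 38; since 42 | 84, by Fermat 38^84 ≡ 1 (mod 43).
Combine by CRT: x ≡ 59 (mod 67), x ≡ 1 (mod 43) ⇒ x ≡ 2538 (mod 2881).

2538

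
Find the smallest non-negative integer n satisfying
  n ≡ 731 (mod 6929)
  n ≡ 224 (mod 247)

gcd(6929, 247) = 13 and 13 | (224 − 731), so the pair is consistent; merging gives n ≡ 125453 (mod 131651), where 131651 = lcm(6929, 247).
The solution is unique modulo lcm(6929, 247) = 131651.

125453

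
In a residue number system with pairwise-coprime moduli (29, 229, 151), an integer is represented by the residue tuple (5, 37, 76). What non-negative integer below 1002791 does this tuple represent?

86599

Combine the congruences pairwise.
From x ≡ 5 (mod 29) write x = 5 + 29t. Substituting into x ≡ 37 (mod 229) gives 29t ≡ 32 (mod 229), and since 29⁻¹ ≡ 79 (mod 229), t ≡ 9. Hence x ≡ 5 + 29·9 = 266 (mod 6641).
From x ≡ 266 (mod 6641) write x = 266 + 6641t. Substituting into x ≡ 76 (mod 151) gives 6641t ≡ 112 (mod 151), and since 148⁻¹ ≡ 50 (mod 151), t ≡ 13. Hence x ≡ 266 + 6641·13 = 86599 (mod 1002791).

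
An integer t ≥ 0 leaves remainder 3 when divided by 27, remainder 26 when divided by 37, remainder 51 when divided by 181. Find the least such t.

59781

The moduli are pairwise coprime; N = 27·37·181 = 180819.
N/27 = 6697; 6697 ≡ 1 (mod 27), inverse 1.
N/37 = 4887; 4887 ≡ 3 (mod 37); 3·25 ≡ 1, so inverse 25.
N/181 = 999; 999 ≡ 94 (mod 181); 94·52 ≡ 1, so inverse 52.
t ≡ 3·6697·1 + 26·4887·25 + 51·999·52 = 5845989.
5845989 mod 180819 = 59781.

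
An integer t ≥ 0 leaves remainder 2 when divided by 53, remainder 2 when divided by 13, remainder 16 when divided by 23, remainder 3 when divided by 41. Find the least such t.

370684

The moduli are pairwise coprime; N = 53·13·23·41 = 649727.
N/53 = 12259; 12259 ≡ 16 (mod 53); 16·10 ≡ 1, so inverse 10.
N/13 = 49979; 49979 ≡ 7 (mod 13); 7·2 ≡ 1, so inverse 2.
N/23 = 28249; 28249 ≡ 5 (mod 23); 5·14 ≡ 1, so inverse 14.
N/41 = 15847; 15847 ≡ 21 (mod 41); 21·2 ≡ 1, so inverse 2.
t ≡ 2·12259·10 + 2·49979·2 + 16·28249·14 + 3·15847·2 = 6867954.
6867954 mod 649727 = 370684.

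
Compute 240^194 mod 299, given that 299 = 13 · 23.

Mod 13: 240 ≡ 6; by Fermat, exponent reduces to 194 mod 12 = 2; 6^2 ≡ 10 (mod 13).
Mod 23: 240 ≡ 10; by Fermat, exponent reduces to 194 mod 22 = 18; 10^18 ≡ 9 (mod 23).
Combine by CRT: x ≡ 10 (mod 13), x ≡ 9 (mod 23) ⇒ x ≡ 101 (mod 299).

101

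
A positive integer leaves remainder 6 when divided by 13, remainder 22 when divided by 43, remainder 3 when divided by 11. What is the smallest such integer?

3204

Combine the congruences pairwise.
From t ≡ 6 (mod 13) write t = 6 + 13s. Substituting into t ≡ 22 (mod 43) gives 13s ≡ 16 (mod 43), and since 13⁻¹ ≡ 10 (mod 43), s ≡ 31. Hence t ≡ 6 + 13·31 = 409 (mod 559).
From t ≡ 409 (mod 559) write t = 409 + 559s. Substituting into t ≡ 3 (mod 11) gives 559s ≡ 1 (mod 11), and since 9⁻¹ ≡ 5 (mod 11), s ≡ 5. Hence t ≡ 409 + 559·5 = 3204 (mod 6149).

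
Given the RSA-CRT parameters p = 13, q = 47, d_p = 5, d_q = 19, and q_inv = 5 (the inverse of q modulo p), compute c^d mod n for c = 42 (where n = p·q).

178

m₁ = c^(d_p) mod p: c ≡ 3 (mod 13), and 3^5 mod 13 = 9.
m₂ = c^(d_q) mod q: c ≡ 42 (mod 47), and 42^19 mod 47 = 37.
h = q_inv·(m₁ − m₂) mod p = 5·(9 − 37) mod 13 = 3.
m = m₂ + h·q = 37 + 3·47 = 178.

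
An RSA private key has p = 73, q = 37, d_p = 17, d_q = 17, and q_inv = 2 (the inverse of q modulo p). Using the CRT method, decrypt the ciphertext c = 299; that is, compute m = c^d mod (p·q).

2319

m₁ = c^(d_p) mod p: c ≡ 7 (mod 73), and 7^17 mod 73 = 56.
m₂ = c^(d_q) mod q: c ≡ 3 (mod 37), and 3^17 mod 37 = 25.
h = q_inv·(m₁ − m₂) mod p = 2·(56 − 25) mod 73 = 62.
m = m₂ + h·q = 25 + 62·37 = 2319.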